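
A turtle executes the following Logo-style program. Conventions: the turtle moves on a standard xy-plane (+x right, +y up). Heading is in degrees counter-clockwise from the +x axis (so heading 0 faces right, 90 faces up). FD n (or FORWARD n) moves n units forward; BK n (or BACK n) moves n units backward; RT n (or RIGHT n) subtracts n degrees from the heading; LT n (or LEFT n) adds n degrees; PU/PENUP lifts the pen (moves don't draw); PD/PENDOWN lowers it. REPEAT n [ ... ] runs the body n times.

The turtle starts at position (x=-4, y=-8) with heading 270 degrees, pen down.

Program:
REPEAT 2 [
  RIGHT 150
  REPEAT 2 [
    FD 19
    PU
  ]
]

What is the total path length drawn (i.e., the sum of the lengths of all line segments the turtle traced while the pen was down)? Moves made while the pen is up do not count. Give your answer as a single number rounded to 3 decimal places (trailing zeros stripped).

Answer: 19

Derivation:
Executing turtle program step by step:
Start: pos=(-4,-8), heading=270, pen down
REPEAT 2 [
  -- iteration 1/2 --
  RT 150: heading 270 -> 120
  REPEAT 2 [
    -- iteration 1/2 --
    FD 19: (-4,-8) -> (-13.5,8.454) [heading=120, draw]
    PU: pen up
    -- iteration 2/2 --
    FD 19: (-13.5,8.454) -> (-23,24.909) [heading=120, move]
    PU: pen up
  ]
  -- iteration 2/2 --
  RT 150: heading 120 -> 330
  REPEAT 2 [
    -- iteration 1/2 --
    FD 19: (-23,24.909) -> (-6.546,15.409) [heading=330, move]
    PU: pen up
    -- iteration 2/2 --
    FD 19: (-6.546,15.409) -> (9.909,5.909) [heading=330, move]
    PU: pen up
  ]
]
Final: pos=(9.909,5.909), heading=330, 1 segment(s) drawn

Segment lengths:
  seg 1: (-4,-8) -> (-13.5,8.454), length = 19
Total = 19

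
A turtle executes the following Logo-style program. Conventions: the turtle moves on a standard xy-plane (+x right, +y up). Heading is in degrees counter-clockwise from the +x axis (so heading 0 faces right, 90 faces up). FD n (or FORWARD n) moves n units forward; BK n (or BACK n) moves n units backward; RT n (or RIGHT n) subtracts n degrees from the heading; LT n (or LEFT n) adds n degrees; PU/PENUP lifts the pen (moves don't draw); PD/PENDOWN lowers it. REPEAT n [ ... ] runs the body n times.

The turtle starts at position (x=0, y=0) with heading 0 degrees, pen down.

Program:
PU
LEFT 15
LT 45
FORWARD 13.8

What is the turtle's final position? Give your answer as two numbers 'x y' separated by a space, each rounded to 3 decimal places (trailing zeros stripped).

Answer: 6.9 11.951

Derivation:
Executing turtle program step by step:
Start: pos=(0,0), heading=0, pen down
PU: pen up
LT 15: heading 0 -> 15
LT 45: heading 15 -> 60
FD 13.8: (0,0) -> (6.9,11.951) [heading=60, move]
Final: pos=(6.9,11.951), heading=60, 0 segment(s) drawn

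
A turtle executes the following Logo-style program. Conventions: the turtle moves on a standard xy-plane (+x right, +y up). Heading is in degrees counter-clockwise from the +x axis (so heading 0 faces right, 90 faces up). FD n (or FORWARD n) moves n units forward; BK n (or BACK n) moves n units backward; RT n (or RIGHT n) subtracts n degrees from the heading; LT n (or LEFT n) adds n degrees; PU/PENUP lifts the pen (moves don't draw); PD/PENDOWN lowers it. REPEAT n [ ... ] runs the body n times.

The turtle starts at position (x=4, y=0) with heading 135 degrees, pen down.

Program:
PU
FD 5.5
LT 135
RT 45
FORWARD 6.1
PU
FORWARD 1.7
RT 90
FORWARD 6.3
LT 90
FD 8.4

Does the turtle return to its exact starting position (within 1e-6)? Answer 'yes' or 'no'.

Executing turtle program step by step:
Start: pos=(4,0), heading=135, pen down
PU: pen up
FD 5.5: (4,0) -> (0.111,3.889) [heading=135, move]
LT 135: heading 135 -> 270
RT 45: heading 270 -> 225
FD 6.1: (0.111,3.889) -> (-4.202,-0.424) [heading=225, move]
PU: pen up
FD 1.7: (-4.202,-0.424) -> (-5.405,-1.626) [heading=225, move]
RT 90: heading 225 -> 135
FD 6.3: (-5.405,-1.626) -> (-9.859,2.828) [heading=135, move]
LT 90: heading 135 -> 225
FD 8.4: (-9.859,2.828) -> (-15.799,-3.111) [heading=225, move]
Final: pos=(-15.799,-3.111), heading=225, 0 segment(s) drawn

Start position: (4, 0)
Final position: (-15.799, -3.111)
Distance = 20.042; >= 1e-6 -> NOT closed

Answer: no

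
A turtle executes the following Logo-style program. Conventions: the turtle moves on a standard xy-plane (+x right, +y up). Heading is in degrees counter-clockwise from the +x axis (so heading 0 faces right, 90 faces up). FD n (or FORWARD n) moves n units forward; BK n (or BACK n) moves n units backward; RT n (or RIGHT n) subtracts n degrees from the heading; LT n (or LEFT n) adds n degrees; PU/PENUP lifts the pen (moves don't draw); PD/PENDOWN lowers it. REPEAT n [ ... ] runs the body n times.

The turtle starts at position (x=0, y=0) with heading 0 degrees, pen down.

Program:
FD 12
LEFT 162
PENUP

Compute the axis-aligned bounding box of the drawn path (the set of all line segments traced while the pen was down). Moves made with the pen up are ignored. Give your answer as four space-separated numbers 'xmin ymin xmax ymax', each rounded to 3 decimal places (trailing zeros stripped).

Executing turtle program step by step:
Start: pos=(0,0), heading=0, pen down
FD 12: (0,0) -> (12,0) [heading=0, draw]
LT 162: heading 0 -> 162
PU: pen up
Final: pos=(12,0), heading=162, 1 segment(s) drawn

Segment endpoints: x in {0, 12}, y in {0}
xmin=0, ymin=0, xmax=12, ymax=0

Answer: 0 0 12 0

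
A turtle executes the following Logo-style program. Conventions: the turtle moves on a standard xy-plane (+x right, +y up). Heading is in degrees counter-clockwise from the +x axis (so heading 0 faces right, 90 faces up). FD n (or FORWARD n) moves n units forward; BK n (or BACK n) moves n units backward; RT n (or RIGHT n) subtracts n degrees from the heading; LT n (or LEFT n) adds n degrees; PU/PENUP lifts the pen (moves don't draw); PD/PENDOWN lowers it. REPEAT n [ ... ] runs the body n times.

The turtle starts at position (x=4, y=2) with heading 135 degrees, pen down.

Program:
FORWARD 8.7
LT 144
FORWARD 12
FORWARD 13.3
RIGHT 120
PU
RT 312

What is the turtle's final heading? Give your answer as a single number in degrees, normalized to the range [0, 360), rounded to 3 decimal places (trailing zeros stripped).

Answer: 207

Derivation:
Executing turtle program step by step:
Start: pos=(4,2), heading=135, pen down
FD 8.7: (4,2) -> (-2.152,8.152) [heading=135, draw]
LT 144: heading 135 -> 279
FD 12: (-2.152,8.152) -> (-0.275,-3.7) [heading=279, draw]
FD 13.3: (-0.275,-3.7) -> (1.806,-16.837) [heading=279, draw]
RT 120: heading 279 -> 159
PU: pen up
RT 312: heading 159 -> 207
Final: pos=(1.806,-16.837), heading=207, 3 segment(s) drawn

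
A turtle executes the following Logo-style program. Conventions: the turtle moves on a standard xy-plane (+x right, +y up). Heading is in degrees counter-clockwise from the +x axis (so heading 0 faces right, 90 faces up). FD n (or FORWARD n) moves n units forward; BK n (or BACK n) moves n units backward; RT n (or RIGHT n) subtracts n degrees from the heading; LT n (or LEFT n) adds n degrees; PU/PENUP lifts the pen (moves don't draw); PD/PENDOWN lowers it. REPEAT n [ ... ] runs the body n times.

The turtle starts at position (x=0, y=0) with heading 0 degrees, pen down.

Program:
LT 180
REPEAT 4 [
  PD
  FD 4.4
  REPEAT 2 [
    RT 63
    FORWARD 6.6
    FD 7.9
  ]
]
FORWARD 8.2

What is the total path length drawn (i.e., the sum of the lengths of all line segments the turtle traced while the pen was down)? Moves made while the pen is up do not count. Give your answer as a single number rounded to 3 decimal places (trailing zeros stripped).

Answer: 141.8

Derivation:
Executing turtle program step by step:
Start: pos=(0,0), heading=0, pen down
LT 180: heading 0 -> 180
REPEAT 4 [
  -- iteration 1/4 --
  PD: pen down
  FD 4.4: (0,0) -> (-4.4,0) [heading=180, draw]
  REPEAT 2 [
    -- iteration 1/2 --
    RT 63: heading 180 -> 117
    FD 6.6: (-4.4,0) -> (-7.396,5.881) [heading=117, draw]
    FD 7.9: (-7.396,5.881) -> (-10.983,12.92) [heading=117, draw]
    -- iteration 2/2 --
    RT 63: heading 117 -> 54
    FD 6.6: (-10.983,12.92) -> (-7.103,18.259) [heading=54, draw]
    FD 7.9: (-7.103,18.259) -> (-2.46,24.65) [heading=54, draw]
  ]
  -- iteration 2/4 --
  PD: pen down
  FD 4.4: (-2.46,24.65) -> (0.126,28.21) [heading=54, draw]
  REPEAT 2 [
    -- iteration 1/2 --
    RT 63: heading 54 -> 351
    FD 6.6: (0.126,28.21) -> (6.645,27.178) [heading=351, draw]
    FD 7.9: (6.645,27.178) -> (14.448,25.942) [heading=351, draw]
    -- iteration 2/2 --
    RT 63: heading 351 -> 288
    FD 6.6: (14.448,25.942) -> (16.487,19.665) [heading=288, draw]
    FD 7.9: (16.487,19.665) -> (18.929,12.151) [heading=288, draw]
  ]
  -- iteration 3/4 --
  PD: pen down
  FD 4.4: (18.929,12.151) -> (20.288,7.967) [heading=288, draw]
  REPEAT 2 [
    -- iteration 1/2 --
    RT 63: heading 288 -> 225
    FD 6.6: (20.288,7.967) -> (15.621,3.3) [heading=225, draw]
    FD 7.9: (15.621,3.3) -> (10.035,-2.286) [heading=225, draw]
    -- iteration 2/2 --
    RT 63: heading 225 -> 162
    FD 6.6: (10.035,-2.286) -> (3.758,-0.247) [heading=162, draw]
    FD 7.9: (3.758,-0.247) -> (-3.755,2.194) [heading=162, draw]
  ]
  -- iteration 4/4 --
  PD: pen down
  FD 4.4: (-3.755,2.194) -> (-7.94,3.554) [heading=162, draw]
  REPEAT 2 [
    -- iteration 1/2 --
    RT 63: heading 162 -> 99
    FD 6.6: (-7.94,3.554) -> (-8.972,10.073) [heading=99, draw]
    FD 7.9: (-8.972,10.073) -> (-10.208,17.876) [heading=99, draw]
    -- iteration 2/2 --
    RT 63: heading 99 -> 36
    FD 6.6: (-10.208,17.876) -> (-4.869,21.755) [heading=36, draw]
    FD 7.9: (-4.869,21.755) -> (1.523,26.398) [heading=36, draw]
  ]
]
FD 8.2: (1.523,26.398) -> (8.157,31.218) [heading=36, draw]
Final: pos=(8.157,31.218), heading=36, 21 segment(s) drawn

Segment lengths:
  seg 1: (0,0) -> (-4.4,0), length = 4.4
  seg 2: (-4.4,0) -> (-7.396,5.881), length = 6.6
  seg 3: (-7.396,5.881) -> (-10.983,12.92), length = 7.9
  seg 4: (-10.983,12.92) -> (-7.103,18.259), length = 6.6
  seg 5: (-7.103,18.259) -> (-2.46,24.65), length = 7.9
  seg 6: (-2.46,24.65) -> (0.126,28.21), length = 4.4
  seg 7: (0.126,28.21) -> (6.645,27.178), length = 6.6
  seg 8: (6.645,27.178) -> (14.448,25.942), length = 7.9
  seg 9: (14.448,25.942) -> (16.487,19.665), length = 6.6
  seg 10: (16.487,19.665) -> (18.929,12.151), length = 7.9
  seg 11: (18.929,12.151) -> (20.288,7.967), length = 4.4
  seg 12: (20.288,7.967) -> (15.621,3.3), length = 6.6
  seg 13: (15.621,3.3) -> (10.035,-2.286), length = 7.9
  seg 14: (10.035,-2.286) -> (3.758,-0.247), length = 6.6
  seg 15: (3.758,-0.247) -> (-3.755,2.194), length = 7.9
  seg 16: (-3.755,2.194) -> (-7.94,3.554), length = 4.4
  seg 17: (-7.94,3.554) -> (-8.972,10.073), length = 6.6
  seg 18: (-8.972,10.073) -> (-10.208,17.876), length = 7.9
  seg 19: (-10.208,17.876) -> (-4.869,21.755), length = 6.6
  seg 20: (-4.869,21.755) -> (1.523,26.398), length = 7.9
  seg 21: (1.523,26.398) -> (8.157,31.218), length = 8.2
Total = 141.8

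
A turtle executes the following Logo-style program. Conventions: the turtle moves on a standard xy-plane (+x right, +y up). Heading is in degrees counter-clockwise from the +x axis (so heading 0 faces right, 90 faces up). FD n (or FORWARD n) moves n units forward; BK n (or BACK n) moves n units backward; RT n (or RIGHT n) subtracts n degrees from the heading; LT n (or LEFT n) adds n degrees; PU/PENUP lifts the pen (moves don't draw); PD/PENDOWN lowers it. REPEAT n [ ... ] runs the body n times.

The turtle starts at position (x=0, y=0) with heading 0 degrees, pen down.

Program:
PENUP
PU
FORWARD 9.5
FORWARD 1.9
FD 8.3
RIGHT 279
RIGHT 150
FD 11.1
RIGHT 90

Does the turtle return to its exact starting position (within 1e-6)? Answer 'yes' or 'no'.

Answer: no

Derivation:
Executing turtle program step by step:
Start: pos=(0,0), heading=0, pen down
PU: pen up
PU: pen up
FD 9.5: (0,0) -> (9.5,0) [heading=0, move]
FD 1.9: (9.5,0) -> (11.4,0) [heading=0, move]
FD 8.3: (11.4,0) -> (19.7,0) [heading=0, move]
RT 279: heading 0 -> 81
RT 150: heading 81 -> 291
FD 11.1: (19.7,0) -> (23.678,-10.363) [heading=291, move]
RT 90: heading 291 -> 201
Final: pos=(23.678,-10.363), heading=201, 0 segment(s) drawn

Start position: (0, 0)
Final position: (23.678, -10.363)
Distance = 25.846; >= 1e-6 -> NOT closed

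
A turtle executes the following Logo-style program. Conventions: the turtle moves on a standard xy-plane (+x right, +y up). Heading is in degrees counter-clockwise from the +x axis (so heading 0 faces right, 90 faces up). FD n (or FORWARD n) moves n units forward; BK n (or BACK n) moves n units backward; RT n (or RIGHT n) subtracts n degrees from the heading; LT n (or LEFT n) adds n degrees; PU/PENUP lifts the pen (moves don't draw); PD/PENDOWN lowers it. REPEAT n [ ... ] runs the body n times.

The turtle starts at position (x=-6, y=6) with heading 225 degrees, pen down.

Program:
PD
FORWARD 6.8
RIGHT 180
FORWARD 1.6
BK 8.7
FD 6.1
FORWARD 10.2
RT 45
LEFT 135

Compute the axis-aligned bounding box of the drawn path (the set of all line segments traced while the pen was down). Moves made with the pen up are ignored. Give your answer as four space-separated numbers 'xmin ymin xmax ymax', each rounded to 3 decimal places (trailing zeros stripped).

Executing turtle program step by step:
Start: pos=(-6,6), heading=225, pen down
PD: pen down
FD 6.8: (-6,6) -> (-10.808,1.192) [heading=225, draw]
RT 180: heading 225 -> 45
FD 1.6: (-10.808,1.192) -> (-9.677,2.323) [heading=45, draw]
BK 8.7: (-9.677,2.323) -> (-15.829,-3.829) [heading=45, draw]
FD 6.1: (-15.829,-3.829) -> (-11.515,0.485) [heading=45, draw]
FD 10.2: (-11.515,0.485) -> (-4.303,7.697) [heading=45, draw]
RT 45: heading 45 -> 0
LT 135: heading 0 -> 135
Final: pos=(-4.303,7.697), heading=135, 5 segment(s) drawn

Segment endpoints: x in {-15.829, -11.515, -10.808, -9.677, -6, -4.303}, y in {-3.829, 0.485, 1.192, 2.323, 6, 7.697}
xmin=-15.829, ymin=-3.829, xmax=-4.303, ymax=7.697

Answer: -15.829 -3.829 -4.303 7.697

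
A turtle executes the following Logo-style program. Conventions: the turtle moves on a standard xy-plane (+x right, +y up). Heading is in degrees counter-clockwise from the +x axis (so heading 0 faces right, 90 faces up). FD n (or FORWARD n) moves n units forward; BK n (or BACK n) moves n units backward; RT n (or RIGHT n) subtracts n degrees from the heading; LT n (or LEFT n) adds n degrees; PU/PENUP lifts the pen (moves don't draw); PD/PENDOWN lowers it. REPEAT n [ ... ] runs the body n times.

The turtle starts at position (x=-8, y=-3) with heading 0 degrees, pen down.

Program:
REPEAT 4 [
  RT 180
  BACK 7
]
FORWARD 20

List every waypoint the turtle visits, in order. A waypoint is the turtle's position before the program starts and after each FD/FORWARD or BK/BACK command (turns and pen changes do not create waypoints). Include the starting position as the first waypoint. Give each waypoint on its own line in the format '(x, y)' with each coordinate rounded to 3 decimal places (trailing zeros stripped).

Executing turtle program step by step:
Start: pos=(-8,-3), heading=0, pen down
REPEAT 4 [
  -- iteration 1/4 --
  RT 180: heading 0 -> 180
  BK 7: (-8,-3) -> (-1,-3) [heading=180, draw]
  -- iteration 2/4 --
  RT 180: heading 180 -> 0
  BK 7: (-1,-3) -> (-8,-3) [heading=0, draw]
  -- iteration 3/4 --
  RT 180: heading 0 -> 180
  BK 7: (-8,-3) -> (-1,-3) [heading=180, draw]
  -- iteration 4/4 --
  RT 180: heading 180 -> 0
  BK 7: (-1,-3) -> (-8,-3) [heading=0, draw]
]
FD 20: (-8,-3) -> (12,-3) [heading=0, draw]
Final: pos=(12,-3), heading=0, 5 segment(s) drawn
Waypoints (6 total):
(-8, -3)
(-1, -3)
(-8, -3)
(-1, -3)
(-8, -3)
(12, -3)

Answer: (-8, -3)
(-1, -3)
(-8, -3)
(-1, -3)
(-8, -3)
(12, -3)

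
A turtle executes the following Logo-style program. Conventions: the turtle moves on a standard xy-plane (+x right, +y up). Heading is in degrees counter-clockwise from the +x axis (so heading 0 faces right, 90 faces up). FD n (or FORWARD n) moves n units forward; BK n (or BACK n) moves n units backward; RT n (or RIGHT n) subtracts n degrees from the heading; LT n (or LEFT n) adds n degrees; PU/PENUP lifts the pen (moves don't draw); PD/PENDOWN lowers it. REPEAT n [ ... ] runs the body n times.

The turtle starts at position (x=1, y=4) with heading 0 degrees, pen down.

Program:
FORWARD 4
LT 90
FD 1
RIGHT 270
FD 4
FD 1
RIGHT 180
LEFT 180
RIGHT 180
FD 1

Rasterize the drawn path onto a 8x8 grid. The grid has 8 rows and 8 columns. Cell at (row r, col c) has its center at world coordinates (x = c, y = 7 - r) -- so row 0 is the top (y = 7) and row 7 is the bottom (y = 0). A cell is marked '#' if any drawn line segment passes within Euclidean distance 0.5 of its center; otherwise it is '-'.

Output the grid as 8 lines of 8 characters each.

Answer: --------
--------
######--
-#####--
--------
--------
--------
--------

Derivation:
Segment 0: (1,4) -> (5,4)
Segment 1: (5,4) -> (5,5)
Segment 2: (5,5) -> (1,5)
Segment 3: (1,5) -> (0,5)
Segment 4: (0,5) -> (1,5)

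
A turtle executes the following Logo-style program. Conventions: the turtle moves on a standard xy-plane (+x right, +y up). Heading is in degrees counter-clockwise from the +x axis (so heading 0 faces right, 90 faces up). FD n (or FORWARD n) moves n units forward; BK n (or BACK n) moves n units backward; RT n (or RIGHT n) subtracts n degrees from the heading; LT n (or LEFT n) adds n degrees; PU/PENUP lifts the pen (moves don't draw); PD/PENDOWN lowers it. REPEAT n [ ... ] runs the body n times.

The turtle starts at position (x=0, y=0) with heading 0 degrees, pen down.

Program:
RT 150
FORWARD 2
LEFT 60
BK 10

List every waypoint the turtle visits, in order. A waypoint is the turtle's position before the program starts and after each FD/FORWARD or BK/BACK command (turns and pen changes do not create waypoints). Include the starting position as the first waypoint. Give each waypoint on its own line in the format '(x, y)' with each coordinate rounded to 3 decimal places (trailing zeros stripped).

Executing turtle program step by step:
Start: pos=(0,0), heading=0, pen down
RT 150: heading 0 -> 210
FD 2: (0,0) -> (-1.732,-1) [heading=210, draw]
LT 60: heading 210 -> 270
BK 10: (-1.732,-1) -> (-1.732,9) [heading=270, draw]
Final: pos=(-1.732,9), heading=270, 2 segment(s) drawn
Waypoints (3 total):
(0, 0)
(-1.732, -1)
(-1.732, 9)

Answer: (0, 0)
(-1.732, -1)
(-1.732, 9)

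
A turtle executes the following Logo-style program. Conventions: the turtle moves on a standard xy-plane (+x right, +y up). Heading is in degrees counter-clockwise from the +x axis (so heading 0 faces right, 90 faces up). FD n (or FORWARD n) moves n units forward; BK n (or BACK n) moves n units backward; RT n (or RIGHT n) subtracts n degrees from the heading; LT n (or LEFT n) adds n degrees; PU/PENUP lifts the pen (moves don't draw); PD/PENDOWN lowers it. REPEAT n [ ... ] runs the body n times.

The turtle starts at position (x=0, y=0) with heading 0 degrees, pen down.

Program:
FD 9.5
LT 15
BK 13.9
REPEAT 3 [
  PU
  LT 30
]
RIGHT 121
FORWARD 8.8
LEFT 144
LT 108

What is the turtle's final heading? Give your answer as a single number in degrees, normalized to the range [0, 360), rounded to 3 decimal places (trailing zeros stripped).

Answer: 236

Derivation:
Executing turtle program step by step:
Start: pos=(0,0), heading=0, pen down
FD 9.5: (0,0) -> (9.5,0) [heading=0, draw]
LT 15: heading 0 -> 15
BK 13.9: (9.5,0) -> (-3.926,-3.598) [heading=15, draw]
REPEAT 3 [
  -- iteration 1/3 --
  PU: pen up
  LT 30: heading 15 -> 45
  -- iteration 2/3 --
  PU: pen up
  LT 30: heading 45 -> 75
  -- iteration 3/3 --
  PU: pen up
  LT 30: heading 75 -> 105
]
RT 121: heading 105 -> 344
FD 8.8: (-3.926,-3.598) -> (4.533,-6.023) [heading=344, move]
LT 144: heading 344 -> 128
LT 108: heading 128 -> 236
Final: pos=(4.533,-6.023), heading=236, 2 segment(s) drawn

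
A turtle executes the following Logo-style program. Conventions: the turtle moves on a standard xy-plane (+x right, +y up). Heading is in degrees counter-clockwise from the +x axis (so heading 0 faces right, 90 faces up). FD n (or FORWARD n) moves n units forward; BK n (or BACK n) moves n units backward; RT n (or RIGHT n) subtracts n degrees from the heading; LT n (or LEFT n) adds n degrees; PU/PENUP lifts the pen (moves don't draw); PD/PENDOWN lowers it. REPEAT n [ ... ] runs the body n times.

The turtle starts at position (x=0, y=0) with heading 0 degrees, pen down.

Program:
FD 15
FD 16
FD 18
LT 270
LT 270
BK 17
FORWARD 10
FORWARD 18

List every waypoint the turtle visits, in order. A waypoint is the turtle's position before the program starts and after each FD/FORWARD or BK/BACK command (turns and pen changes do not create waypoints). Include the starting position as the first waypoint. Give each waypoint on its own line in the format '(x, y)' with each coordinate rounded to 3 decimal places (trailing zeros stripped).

Answer: (0, 0)
(15, 0)
(31, 0)
(49, 0)
(66, 0)
(56, 0)
(38, 0)

Derivation:
Executing turtle program step by step:
Start: pos=(0,0), heading=0, pen down
FD 15: (0,0) -> (15,0) [heading=0, draw]
FD 16: (15,0) -> (31,0) [heading=0, draw]
FD 18: (31,0) -> (49,0) [heading=0, draw]
LT 270: heading 0 -> 270
LT 270: heading 270 -> 180
BK 17: (49,0) -> (66,0) [heading=180, draw]
FD 10: (66,0) -> (56,0) [heading=180, draw]
FD 18: (56,0) -> (38,0) [heading=180, draw]
Final: pos=(38,0), heading=180, 6 segment(s) drawn
Waypoints (7 total):
(0, 0)
(15, 0)
(31, 0)
(49, 0)
(66, 0)
(56, 0)
(38, 0)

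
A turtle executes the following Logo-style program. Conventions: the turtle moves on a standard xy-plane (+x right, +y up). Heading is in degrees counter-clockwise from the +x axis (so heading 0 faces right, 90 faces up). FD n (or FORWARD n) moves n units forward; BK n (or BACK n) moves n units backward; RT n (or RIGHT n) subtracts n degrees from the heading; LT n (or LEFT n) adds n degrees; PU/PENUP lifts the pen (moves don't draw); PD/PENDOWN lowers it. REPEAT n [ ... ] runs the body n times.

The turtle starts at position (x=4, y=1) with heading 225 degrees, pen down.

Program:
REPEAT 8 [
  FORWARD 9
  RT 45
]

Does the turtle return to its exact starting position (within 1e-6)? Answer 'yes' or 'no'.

Answer: yes

Derivation:
Executing turtle program step by step:
Start: pos=(4,1), heading=225, pen down
REPEAT 8 [
  -- iteration 1/8 --
  FD 9: (4,1) -> (-2.364,-5.364) [heading=225, draw]
  RT 45: heading 225 -> 180
  -- iteration 2/8 --
  FD 9: (-2.364,-5.364) -> (-11.364,-5.364) [heading=180, draw]
  RT 45: heading 180 -> 135
  -- iteration 3/8 --
  FD 9: (-11.364,-5.364) -> (-17.728,1) [heading=135, draw]
  RT 45: heading 135 -> 90
  -- iteration 4/8 --
  FD 9: (-17.728,1) -> (-17.728,10) [heading=90, draw]
  RT 45: heading 90 -> 45
  -- iteration 5/8 --
  FD 9: (-17.728,10) -> (-11.364,16.364) [heading=45, draw]
  RT 45: heading 45 -> 0
  -- iteration 6/8 --
  FD 9: (-11.364,16.364) -> (-2.364,16.364) [heading=0, draw]
  RT 45: heading 0 -> 315
  -- iteration 7/8 --
  FD 9: (-2.364,16.364) -> (4,10) [heading=315, draw]
  RT 45: heading 315 -> 270
  -- iteration 8/8 --
  FD 9: (4,10) -> (4,1) [heading=270, draw]
  RT 45: heading 270 -> 225
]
Final: pos=(4,1), heading=225, 8 segment(s) drawn

Start position: (4, 1)
Final position: (4, 1)
Distance = 0; < 1e-6 -> CLOSED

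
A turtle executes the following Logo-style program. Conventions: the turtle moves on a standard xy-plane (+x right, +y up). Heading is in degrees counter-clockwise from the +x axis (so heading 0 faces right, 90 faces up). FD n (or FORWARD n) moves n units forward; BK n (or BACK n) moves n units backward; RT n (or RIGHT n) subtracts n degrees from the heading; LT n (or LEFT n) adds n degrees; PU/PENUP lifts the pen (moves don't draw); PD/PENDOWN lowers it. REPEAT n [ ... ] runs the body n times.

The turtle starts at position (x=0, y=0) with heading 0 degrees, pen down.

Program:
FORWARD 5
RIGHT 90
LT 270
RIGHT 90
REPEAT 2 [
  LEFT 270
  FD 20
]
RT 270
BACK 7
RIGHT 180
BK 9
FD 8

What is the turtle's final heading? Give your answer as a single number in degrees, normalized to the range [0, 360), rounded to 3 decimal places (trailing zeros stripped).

Answer: 180

Derivation:
Executing turtle program step by step:
Start: pos=(0,0), heading=0, pen down
FD 5: (0,0) -> (5,0) [heading=0, draw]
RT 90: heading 0 -> 270
LT 270: heading 270 -> 180
RT 90: heading 180 -> 90
REPEAT 2 [
  -- iteration 1/2 --
  LT 270: heading 90 -> 0
  FD 20: (5,0) -> (25,0) [heading=0, draw]
  -- iteration 2/2 --
  LT 270: heading 0 -> 270
  FD 20: (25,0) -> (25,-20) [heading=270, draw]
]
RT 270: heading 270 -> 0
BK 7: (25,-20) -> (18,-20) [heading=0, draw]
RT 180: heading 0 -> 180
BK 9: (18,-20) -> (27,-20) [heading=180, draw]
FD 8: (27,-20) -> (19,-20) [heading=180, draw]
Final: pos=(19,-20), heading=180, 6 segment(s) drawn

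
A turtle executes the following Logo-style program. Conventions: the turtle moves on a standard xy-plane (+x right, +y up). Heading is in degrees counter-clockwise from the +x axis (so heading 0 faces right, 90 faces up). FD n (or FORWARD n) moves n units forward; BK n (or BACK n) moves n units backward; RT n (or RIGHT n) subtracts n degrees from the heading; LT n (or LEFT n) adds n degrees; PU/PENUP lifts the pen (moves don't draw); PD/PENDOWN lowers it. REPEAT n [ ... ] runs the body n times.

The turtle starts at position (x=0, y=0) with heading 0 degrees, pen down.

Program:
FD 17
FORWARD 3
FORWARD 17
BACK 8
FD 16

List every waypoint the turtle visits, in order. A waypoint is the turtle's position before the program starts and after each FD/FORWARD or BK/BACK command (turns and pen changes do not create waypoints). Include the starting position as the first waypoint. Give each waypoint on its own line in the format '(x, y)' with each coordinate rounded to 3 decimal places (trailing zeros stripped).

Executing turtle program step by step:
Start: pos=(0,0), heading=0, pen down
FD 17: (0,0) -> (17,0) [heading=0, draw]
FD 3: (17,0) -> (20,0) [heading=0, draw]
FD 17: (20,0) -> (37,0) [heading=0, draw]
BK 8: (37,0) -> (29,0) [heading=0, draw]
FD 16: (29,0) -> (45,0) [heading=0, draw]
Final: pos=(45,0), heading=0, 5 segment(s) drawn
Waypoints (6 total):
(0, 0)
(17, 0)
(20, 0)
(37, 0)
(29, 0)
(45, 0)

Answer: (0, 0)
(17, 0)
(20, 0)
(37, 0)
(29, 0)
(45, 0)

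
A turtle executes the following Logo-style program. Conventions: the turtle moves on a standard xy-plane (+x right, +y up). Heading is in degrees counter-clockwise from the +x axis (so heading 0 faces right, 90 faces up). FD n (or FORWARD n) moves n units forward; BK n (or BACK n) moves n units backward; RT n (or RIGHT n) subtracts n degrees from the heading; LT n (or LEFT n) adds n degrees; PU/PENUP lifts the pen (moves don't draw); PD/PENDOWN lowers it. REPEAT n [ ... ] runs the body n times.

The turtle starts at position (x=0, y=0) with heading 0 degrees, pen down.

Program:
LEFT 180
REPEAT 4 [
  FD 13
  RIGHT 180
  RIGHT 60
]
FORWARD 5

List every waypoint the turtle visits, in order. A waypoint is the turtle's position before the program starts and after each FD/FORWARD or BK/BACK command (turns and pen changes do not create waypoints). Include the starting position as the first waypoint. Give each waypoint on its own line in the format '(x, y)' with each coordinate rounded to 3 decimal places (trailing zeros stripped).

Executing turtle program step by step:
Start: pos=(0,0), heading=0, pen down
LT 180: heading 0 -> 180
REPEAT 4 [
  -- iteration 1/4 --
  FD 13: (0,0) -> (-13,0) [heading=180, draw]
  RT 180: heading 180 -> 0
  RT 60: heading 0 -> 300
  -- iteration 2/4 --
  FD 13: (-13,0) -> (-6.5,-11.258) [heading=300, draw]
  RT 180: heading 300 -> 120
  RT 60: heading 120 -> 60
  -- iteration 3/4 --
  FD 13: (-6.5,-11.258) -> (0,0) [heading=60, draw]
  RT 180: heading 60 -> 240
  RT 60: heading 240 -> 180
  -- iteration 4/4 --
  FD 13: (0,0) -> (-13,0) [heading=180, draw]
  RT 180: heading 180 -> 0
  RT 60: heading 0 -> 300
]
FD 5: (-13,0) -> (-10.5,-4.33) [heading=300, draw]
Final: pos=(-10.5,-4.33), heading=300, 5 segment(s) drawn
Waypoints (6 total):
(0, 0)
(-13, 0)
(-6.5, -11.258)
(0, 0)
(-13, 0)
(-10.5, -4.33)

Answer: (0, 0)
(-13, 0)
(-6.5, -11.258)
(0, 0)
(-13, 0)
(-10.5, -4.33)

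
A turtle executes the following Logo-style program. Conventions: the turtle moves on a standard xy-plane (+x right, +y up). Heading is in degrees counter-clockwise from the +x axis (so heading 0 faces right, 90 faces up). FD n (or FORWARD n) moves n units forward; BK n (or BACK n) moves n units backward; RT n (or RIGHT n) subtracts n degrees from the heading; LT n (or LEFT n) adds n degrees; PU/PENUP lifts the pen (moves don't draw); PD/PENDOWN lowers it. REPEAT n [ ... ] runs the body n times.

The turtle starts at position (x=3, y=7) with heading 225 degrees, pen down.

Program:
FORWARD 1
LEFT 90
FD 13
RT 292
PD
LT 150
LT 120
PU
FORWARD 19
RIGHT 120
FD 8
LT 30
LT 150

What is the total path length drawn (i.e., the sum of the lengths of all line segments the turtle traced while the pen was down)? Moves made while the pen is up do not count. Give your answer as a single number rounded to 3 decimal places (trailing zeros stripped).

Executing turtle program step by step:
Start: pos=(3,7), heading=225, pen down
FD 1: (3,7) -> (2.293,6.293) [heading=225, draw]
LT 90: heading 225 -> 315
FD 13: (2.293,6.293) -> (11.485,-2.899) [heading=315, draw]
RT 292: heading 315 -> 23
PD: pen down
LT 150: heading 23 -> 173
LT 120: heading 173 -> 293
PU: pen up
FD 19: (11.485,-2.899) -> (18.909,-20.389) [heading=293, move]
RT 120: heading 293 -> 173
FD 8: (18.909,-20.389) -> (10.969,-19.414) [heading=173, move]
LT 30: heading 173 -> 203
LT 150: heading 203 -> 353
Final: pos=(10.969,-19.414), heading=353, 2 segment(s) drawn

Segment lengths:
  seg 1: (3,7) -> (2.293,6.293), length = 1
  seg 2: (2.293,6.293) -> (11.485,-2.899), length = 13
Total = 14

Answer: 14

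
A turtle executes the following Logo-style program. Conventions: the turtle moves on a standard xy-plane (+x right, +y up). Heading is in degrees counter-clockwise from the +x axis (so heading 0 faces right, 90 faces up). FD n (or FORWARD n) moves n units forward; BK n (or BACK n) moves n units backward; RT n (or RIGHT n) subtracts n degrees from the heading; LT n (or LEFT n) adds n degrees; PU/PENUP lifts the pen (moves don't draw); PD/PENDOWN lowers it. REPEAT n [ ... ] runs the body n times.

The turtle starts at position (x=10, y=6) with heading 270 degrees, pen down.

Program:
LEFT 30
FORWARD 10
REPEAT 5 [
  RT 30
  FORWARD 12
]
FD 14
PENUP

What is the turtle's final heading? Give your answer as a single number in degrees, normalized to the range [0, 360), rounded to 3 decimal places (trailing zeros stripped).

Executing turtle program step by step:
Start: pos=(10,6), heading=270, pen down
LT 30: heading 270 -> 300
FD 10: (10,6) -> (15,-2.66) [heading=300, draw]
REPEAT 5 [
  -- iteration 1/5 --
  RT 30: heading 300 -> 270
  FD 12: (15,-2.66) -> (15,-14.66) [heading=270, draw]
  -- iteration 2/5 --
  RT 30: heading 270 -> 240
  FD 12: (15,-14.66) -> (9,-25.053) [heading=240, draw]
  -- iteration 3/5 --
  RT 30: heading 240 -> 210
  FD 12: (9,-25.053) -> (-1.392,-31.053) [heading=210, draw]
  -- iteration 4/5 --
  RT 30: heading 210 -> 180
  FD 12: (-1.392,-31.053) -> (-13.392,-31.053) [heading=180, draw]
  -- iteration 5/5 --
  RT 30: heading 180 -> 150
  FD 12: (-13.392,-31.053) -> (-23.785,-25.053) [heading=150, draw]
]
FD 14: (-23.785,-25.053) -> (-35.909,-18.053) [heading=150, draw]
PU: pen up
Final: pos=(-35.909,-18.053), heading=150, 7 segment(s) drawn

Answer: 150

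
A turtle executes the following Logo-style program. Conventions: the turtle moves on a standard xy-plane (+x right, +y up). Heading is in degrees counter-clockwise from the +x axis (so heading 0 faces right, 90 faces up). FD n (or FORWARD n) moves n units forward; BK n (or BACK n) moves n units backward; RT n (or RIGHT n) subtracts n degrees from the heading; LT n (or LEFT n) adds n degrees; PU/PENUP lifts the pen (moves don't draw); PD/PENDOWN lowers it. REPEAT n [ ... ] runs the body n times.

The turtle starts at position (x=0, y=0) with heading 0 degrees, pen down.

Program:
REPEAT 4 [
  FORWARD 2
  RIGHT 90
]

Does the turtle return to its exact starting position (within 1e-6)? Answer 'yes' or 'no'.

Executing turtle program step by step:
Start: pos=(0,0), heading=0, pen down
REPEAT 4 [
  -- iteration 1/4 --
  FD 2: (0,0) -> (2,0) [heading=0, draw]
  RT 90: heading 0 -> 270
  -- iteration 2/4 --
  FD 2: (2,0) -> (2,-2) [heading=270, draw]
  RT 90: heading 270 -> 180
  -- iteration 3/4 --
  FD 2: (2,-2) -> (0,-2) [heading=180, draw]
  RT 90: heading 180 -> 90
  -- iteration 4/4 --
  FD 2: (0,-2) -> (0,0) [heading=90, draw]
  RT 90: heading 90 -> 0
]
Final: pos=(0,0), heading=0, 4 segment(s) drawn

Start position: (0, 0)
Final position: (0, 0)
Distance = 0; < 1e-6 -> CLOSED

Answer: yes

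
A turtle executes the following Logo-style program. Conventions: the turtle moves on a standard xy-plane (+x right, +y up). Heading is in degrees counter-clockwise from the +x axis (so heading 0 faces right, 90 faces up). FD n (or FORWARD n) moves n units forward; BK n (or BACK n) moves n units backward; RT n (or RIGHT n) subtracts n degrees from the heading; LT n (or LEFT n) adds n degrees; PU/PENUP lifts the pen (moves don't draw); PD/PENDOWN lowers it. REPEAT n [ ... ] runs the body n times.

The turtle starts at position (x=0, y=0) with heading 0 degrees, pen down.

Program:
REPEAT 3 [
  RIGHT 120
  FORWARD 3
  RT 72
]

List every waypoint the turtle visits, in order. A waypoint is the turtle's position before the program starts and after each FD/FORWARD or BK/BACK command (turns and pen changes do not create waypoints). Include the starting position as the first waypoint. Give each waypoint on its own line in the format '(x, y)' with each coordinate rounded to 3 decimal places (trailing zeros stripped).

Executing turtle program step by step:
Start: pos=(0,0), heading=0, pen down
REPEAT 3 [
  -- iteration 1/3 --
  RT 120: heading 0 -> 240
  FD 3: (0,0) -> (-1.5,-2.598) [heading=240, draw]
  RT 72: heading 240 -> 168
  -- iteration 2/3 --
  RT 120: heading 168 -> 48
  FD 3: (-1.5,-2.598) -> (0.507,-0.369) [heading=48, draw]
  RT 72: heading 48 -> 336
  -- iteration 3/3 --
  RT 120: heading 336 -> 216
  FD 3: (0.507,-0.369) -> (-1.92,-2.132) [heading=216, draw]
  RT 72: heading 216 -> 144
]
Final: pos=(-1.92,-2.132), heading=144, 3 segment(s) drawn
Waypoints (4 total):
(0, 0)
(-1.5, -2.598)
(0.507, -0.369)
(-1.92, -2.132)

Answer: (0, 0)
(-1.5, -2.598)
(0.507, -0.369)
(-1.92, -2.132)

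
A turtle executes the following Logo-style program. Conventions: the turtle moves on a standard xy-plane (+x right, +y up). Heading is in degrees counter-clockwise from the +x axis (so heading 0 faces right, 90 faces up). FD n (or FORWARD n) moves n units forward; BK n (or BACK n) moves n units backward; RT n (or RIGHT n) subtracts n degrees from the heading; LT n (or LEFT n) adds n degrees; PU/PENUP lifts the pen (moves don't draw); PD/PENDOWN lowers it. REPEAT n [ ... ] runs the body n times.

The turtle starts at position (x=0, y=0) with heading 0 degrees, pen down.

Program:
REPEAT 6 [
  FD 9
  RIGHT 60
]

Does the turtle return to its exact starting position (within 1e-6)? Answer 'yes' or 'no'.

Executing turtle program step by step:
Start: pos=(0,0), heading=0, pen down
REPEAT 6 [
  -- iteration 1/6 --
  FD 9: (0,0) -> (9,0) [heading=0, draw]
  RT 60: heading 0 -> 300
  -- iteration 2/6 --
  FD 9: (9,0) -> (13.5,-7.794) [heading=300, draw]
  RT 60: heading 300 -> 240
  -- iteration 3/6 --
  FD 9: (13.5,-7.794) -> (9,-15.588) [heading=240, draw]
  RT 60: heading 240 -> 180
  -- iteration 4/6 --
  FD 9: (9,-15.588) -> (0,-15.588) [heading=180, draw]
  RT 60: heading 180 -> 120
  -- iteration 5/6 --
  FD 9: (0,-15.588) -> (-4.5,-7.794) [heading=120, draw]
  RT 60: heading 120 -> 60
  -- iteration 6/6 --
  FD 9: (-4.5,-7.794) -> (0,0) [heading=60, draw]
  RT 60: heading 60 -> 0
]
Final: pos=(0,0), heading=0, 6 segment(s) drawn

Start position: (0, 0)
Final position: (0, 0)
Distance = 0; < 1e-6 -> CLOSED

Answer: yes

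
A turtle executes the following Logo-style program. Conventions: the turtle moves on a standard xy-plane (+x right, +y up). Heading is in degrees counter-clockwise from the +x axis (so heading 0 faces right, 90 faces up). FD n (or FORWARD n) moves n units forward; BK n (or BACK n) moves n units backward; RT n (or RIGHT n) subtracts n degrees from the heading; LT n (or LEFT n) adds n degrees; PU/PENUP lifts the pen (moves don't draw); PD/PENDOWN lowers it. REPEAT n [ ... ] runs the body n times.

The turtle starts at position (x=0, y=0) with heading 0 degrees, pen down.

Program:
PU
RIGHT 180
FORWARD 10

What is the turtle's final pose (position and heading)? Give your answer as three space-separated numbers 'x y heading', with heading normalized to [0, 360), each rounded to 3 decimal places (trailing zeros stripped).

Executing turtle program step by step:
Start: pos=(0,0), heading=0, pen down
PU: pen up
RT 180: heading 0 -> 180
FD 10: (0,0) -> (-10,0) [heading=180, move]
Final: pos=(-10,0), heading=180, 0 segment(s) drawn

Answer: -10 0 180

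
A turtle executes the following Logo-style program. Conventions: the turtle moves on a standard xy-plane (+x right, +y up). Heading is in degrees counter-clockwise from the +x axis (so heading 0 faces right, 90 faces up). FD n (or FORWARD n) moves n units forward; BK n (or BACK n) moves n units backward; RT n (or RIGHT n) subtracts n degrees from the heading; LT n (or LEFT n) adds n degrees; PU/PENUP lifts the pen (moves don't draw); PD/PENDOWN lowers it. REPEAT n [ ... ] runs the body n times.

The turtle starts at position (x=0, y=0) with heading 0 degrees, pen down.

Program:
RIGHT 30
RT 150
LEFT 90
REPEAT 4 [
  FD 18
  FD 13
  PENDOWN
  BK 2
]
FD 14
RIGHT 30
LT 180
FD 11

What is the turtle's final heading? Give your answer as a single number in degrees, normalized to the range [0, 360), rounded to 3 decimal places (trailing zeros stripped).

Answer: 60

Derivation:
Executing turtle program step by step:
Start: pos=(0,0), heading=0, pen down
RT 30: heading 0 -> 330
RT 150: heading 330 -> 180
LT 90: heading 180 -> 270
REPEAT 4 [
  -- iteration 1/4 --
  FD 18: (0,0) -> (0,-18) [heading=270, draw]
  FD 13: (0,-18) -> (0,-31) [heading=270, draw]
  PD: pen down
  BK 2: (0,-31) -> (0,-29) [heading=270, draw]
  -- iteration 2/4 --
  FD 18: (0,-29) -> (0,-47) [heading=270, draw]
  FD 13: (0,-47) -> (0,-60) [heading=270, draw]
  PD: pen down
  BK 2: (0,-60) -> (0,-58) [heading=270, draw]
  -- iteration 3/4 --
  FD 18: (0,-58) -> (0,-76) [heading=270, draw]
  FD 13: (0,-76) -> (0,-89) [heading=270, draw]
  PD: pen down
  BK 2: (0,-89) -> (0,-87) [heading=270, draw]
  -- iteration 4/4 --
  FD 18: (0,-87) -> (0,-105) [heading=270, draw]
  FD 13: (0,-105) -> (0,-118) [heading=270, draw]
  PD: pen down
  BK 2: (0,-118) -> (0,-116) [heading=270, draw]
]
FD 14: (0,-116) -> (0,-130) [heading=270, draw]
RT 30: heading 270 -> 240
LT 180: heading 240 -> 60
FD 11: (0,-130) -> (5.5,-120.474) [heading=60, draw]
Final: pos=(5.5,-120.474), heading=60, 14 segment(s) drawn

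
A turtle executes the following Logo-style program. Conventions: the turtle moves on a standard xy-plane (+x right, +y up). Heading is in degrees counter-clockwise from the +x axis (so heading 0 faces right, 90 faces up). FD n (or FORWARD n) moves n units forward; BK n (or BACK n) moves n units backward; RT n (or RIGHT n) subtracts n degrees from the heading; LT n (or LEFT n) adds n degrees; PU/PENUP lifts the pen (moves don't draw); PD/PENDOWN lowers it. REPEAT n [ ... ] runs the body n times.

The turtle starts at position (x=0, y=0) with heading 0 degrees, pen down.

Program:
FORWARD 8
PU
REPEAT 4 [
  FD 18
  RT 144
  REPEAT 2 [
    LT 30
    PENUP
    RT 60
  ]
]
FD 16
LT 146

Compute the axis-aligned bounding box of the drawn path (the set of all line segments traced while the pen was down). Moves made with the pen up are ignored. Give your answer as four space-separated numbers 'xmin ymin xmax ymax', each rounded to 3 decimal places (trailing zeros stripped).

Executing turtle program step by step:
Start: pos=(0,0), heading=0, pen down
FD 8: (0,0) -> (8,0) [heading=0, draw]
PU: pen up
REPEAT 4 [
  -- iteration 1/4 --
  FD 18: (8,0) -> (26,0) [heading=0, move]
  RT 144: heading 0 -> 216
  REPEAT 2 [
    -- iteration 1/2 --
    LT 30: heading 216 -> 246
    PU: pen up
    RT 60: heading 246 -> 186
    -- iteration 2/2 --
    LT 30: heading 186 -> 216
    PU: pen up
    RT 60: heading 216 -> 156
  ]
  -- iteration 2/4 --
  FD 18: (26,0) -> (9.556,7.321) [heading=156, move]
  RT 144: heading 156 -> 12
  REPEAT 2 [
    -- iteration 1/2 --
    LT 30: heading 12 -> 42
    PU: pen up
    RT 60: heading 42 -> 342
    -- iteration 2/2 --
    LT 30: heading 342 -> 12
    PU: pen up
    RT 60: heading 12 -> 312
  ]
  -- iteration 3/4 --
  FD 18: (9.556,7.321) -> (21.601,-6.055) [heading=312, move]
  RT 144: heading 312 -> 168
  REPEAT 2 [
    -- iteration 1/2 --
    LT 30: heading 168 -> 198
    PU: pen up
    RT 60: heading 198 -> 138
    -- iteration 2/2 --
    LT 30: heading 138 -> 168
    PU: pen up
    RT 60: heading 168 -> 108
  ]
  -- iteration 4/4 --
  FD 18: (21.601,-6.055) -> (16.038,11.064) [heading=108, move]
  RT 144: heading 108 -> 324
  REPEAT 2 [
    -- iteration 1/2 --
    LT 30: heading 324 -> 354
    PU: pen up
    RT 60: heading 354 -> 294
    -- iteration 2/2 --
    LT 30: heading 294 -> 324
    PU: pen up
    RT 60: heading 324 -> 264
  ]
]
FD 16: (16.038,11.064) -> (14.366,-4.849) [heading=264, move]
LT 146: heading 264 -> 50
Final: pos=(14.366,-4.849), heading=50, 1 segment(s) drawn

Segment endpoints: x in {0, 8}, y in {0}
xmin=0, ymin=0, xmax=8, ymax=0

Answer: 0 0 8 0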